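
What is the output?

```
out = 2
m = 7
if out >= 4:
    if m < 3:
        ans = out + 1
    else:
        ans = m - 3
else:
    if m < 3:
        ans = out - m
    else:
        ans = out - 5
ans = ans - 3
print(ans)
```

out=2, m=7
out >= 4 is False; m < 3 is False
→ ans = out - 5 = -3
ans = (-3)-3 = -6

-6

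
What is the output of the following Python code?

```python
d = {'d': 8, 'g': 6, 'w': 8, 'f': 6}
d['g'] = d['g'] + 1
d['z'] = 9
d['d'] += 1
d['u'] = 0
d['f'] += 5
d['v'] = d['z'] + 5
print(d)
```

d['g'] = d['g']+1 = 7 → {'d': 8, 'g': 7, 'w': 8, 'f': 6}
d['z'] = 9 → {'d': 8, 'g': 7, 'w': 8, 'f': 6, 'z': 9}
d['d'] = 8+1 = 9 → {'d': 9, 'g': 7, 'w': 8, 'f': 6, 'z': 9}
d['u'] = 0 → {'d': 9, 'g': 7, 'w': 8, 'f': 6, 'z': 9, 'u': 0}
d['f'] = 6+5 = 11 → {'d': 9, 'g': 7, 'w': 8, 'f': 11, 'z': 9, 'u': 0}
d['v'] = d['z']+5 = 14 → {'d': 9, 'g': 7, 'w': 8, 'f': 11, 'z': 9, 'u': 0, 'v': 14}

{'d': 9, 'g': 7, 'w': 8, 'f': 11, 'z': 9, 'u': 0, 'v': 14}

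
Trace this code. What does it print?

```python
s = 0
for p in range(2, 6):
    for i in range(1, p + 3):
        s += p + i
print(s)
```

156

p=2,i=1: s = 0+3 = 3
p=2,i=2: s = 3+4 = 7
p=2,i=3: s = 7+5 = 12
p=2,i=4: s = 12+6 = 18
p=3,i=1: s = 18+4 = 22
p=3,i=2: s = 22+5 = 27
p=3,i=3: s = 27+6 = 33
p=3,i=4: s = 33+7 = 40
p=3,i=5: s = 40+8 = 48
p=4,i=1: s = 48+5 = 53
p=4,i=2: s = 53+6 = 59
p=4,i=3: s = 59+7 = 66
p=4,i=4: s = 66+8 = 74
p=4,i=5: s = 74+9 = 83
p=4,i=6: s = 83+10 = 93
p=5,i=1: s = 93+6 = 99
p=5,i=2: s = 99+7 = 106
p=5,i=3: s = 106+8 = 114
p=5,i=4: s = 114+9 = 123
p=5,i=5: s = 123+10 = 133
p=5,i=6: s = 133+11 = 144
p=5,i=7: s = 144+12 = 156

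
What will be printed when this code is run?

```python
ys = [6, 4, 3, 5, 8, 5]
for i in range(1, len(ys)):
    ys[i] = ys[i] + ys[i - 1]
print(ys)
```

[6, 10, 13, 18, 26, 31]

i=1: ys[1] = 4+6 = 10 → [6, 10, 3, 5, 8, 5]
i=2: ys[2] = 3+10 = 13 → [6, 10, 13, 5, 8, 5]
i=3: ys[3] = 5+13 = 18 → [6, 10, 13, 18, 8, 5]
i=4: ys[4] = 8+18 = 26 → [6, 10, 13, 18, 26, 5]
i=5: ys[5] = 5+26 = 31 → [6, 10, 13, 18, 26, 31]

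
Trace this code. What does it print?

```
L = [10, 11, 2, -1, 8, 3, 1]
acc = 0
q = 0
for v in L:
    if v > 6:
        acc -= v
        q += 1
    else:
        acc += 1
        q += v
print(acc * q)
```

v=10: >6, acc = 0-10 = -10; q=1
v=11: >6, acc = (-10)-11 = -21; q=2
v=2: not >6, acc = (-21)+1 = -20; q=4
v=-1: not >6, acc = (-20)+1 = -19; q=3
v=8: >6, acc = (-19)-8 = -27; q=4
v=3: not >6, acc = (-27)+1 = -26; q=7
v=1: not >6, acc = (-26)+1 = -25; q=8
acc*q = (-25)*8 = -200

-200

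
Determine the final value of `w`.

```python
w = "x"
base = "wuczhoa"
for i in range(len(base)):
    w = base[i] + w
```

'aohzcuwx'

i=0: prepend 'w' → 'wx'
i=1: prepend 'u' → 'uwx'
i=2: prepend 'c' → 'cuwx'
i=3: prepend 'z' → 'zcuwx'
i=4: prepend 'h' → 'hzcuwx'
i=5: prepend 'o' → 'ohzcuwx'
i=6: prepend 'a' → 'aohzcuwx'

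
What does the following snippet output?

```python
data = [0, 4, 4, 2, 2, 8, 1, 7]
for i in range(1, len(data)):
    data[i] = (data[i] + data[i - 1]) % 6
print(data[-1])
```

4

i=1: data[1] = (4+0)%6 = 4 → [0, 4, 4, 2, 2, 8, 1, 7]
i=2: data[2] = (4+4)%6 = 2 → [0, 4, 2, 2, 2, 8, 1, 7]
i=3: data[3] = (2+2)%6 = 4 → [0, 4, 2, 4, 2, 8, 1, 7]
i=4: data[4] = (2+4)%6 = 0 → [0, 4, 2, 4, 0, 8, 1, 7]
i=5: data[5] = (8+0)%6 = 2 → [0, 4, 2, 4, 0, 2, 1, 7]
i=6: data[6] = (1+2)%6 = 3 → [0, 4, 2, 4, 0, 2, 3, 7]
i=7: data[7] = (7+3)%6 = 4 → [0, 4, 2, 4, 0, 2, 3, 4]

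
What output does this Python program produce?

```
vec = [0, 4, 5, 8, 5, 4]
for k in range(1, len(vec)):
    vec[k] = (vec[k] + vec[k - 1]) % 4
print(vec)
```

[0, 0, 1, 1, 2, 2]

k=1: vec[1] = (4+0)%4 = 0 → [0, 0, 5, 8, 5, 4]
k=2: vec[2] = (5+0)%4 = 1 → [0, 0, 1, 8, 5, 4]
k=3: vec[3] = (8+1)%4 = 1 → [0, 0, 1, 1, 5, 4]
k=4: vec[4] = (5+1)%4 = 2 → [0, 0, 1, 1, 2, 4]
k=5: vec[5] = (4+2)%4 = 2 → [0, 0, 1, 1, 2, 2]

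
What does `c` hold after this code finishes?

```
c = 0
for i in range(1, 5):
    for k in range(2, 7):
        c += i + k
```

130

i=1,k=2: c = 0+3 = 3
i=1,k=3: c = 3+4 = 7
i=1,k=4: c = 7+5 = 12
i=1,k=5: c = 12+6 = 18
i=1,k=6: c = 18+7 = 25
i=2,k=2: c = 25+4 = 29
i=2,k=3: c = 29+5 = 34
i=2,k=4: c = 34+6 = 40
i=2,k=5: c = 40+7 = 47
i=2,k=6: c = 47+8 = 55
i=3,k=2: c = 55+5 = 60
i=3,k=3: c = 60+6 = 66
i=3,k=4: c = 66+7 = 73
i=3,k=5: c = 73+8 = 81
i=3,k=6: c = 81+9 = 90
i=4,k=2: c = 90+6 = 96
i=4,k=3: c = 96+7 = 103
i=4,k=4: c = 103+8 = 111
i=4,k=5: c = 111+9 = 120
i=4,k=6: c = 120+10 = 130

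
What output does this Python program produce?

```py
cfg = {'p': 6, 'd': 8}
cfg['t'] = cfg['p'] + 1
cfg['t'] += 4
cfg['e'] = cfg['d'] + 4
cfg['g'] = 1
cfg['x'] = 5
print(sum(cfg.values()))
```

cfg['t'] = cfg['p']+1 = 7 → {'p': 6, 'd': 8, 't': 7}
cfg['t'] = 7+4 = 11 → {'p': 6, 'd': 8, 't': 11}
cfg['e'] = cfg['d']+4 = 12 → {'p': 6, 'd': 8, 't': 11, 'e': 12}
cfg['g'] = 1 → {'p': 6, 'd': 8, 't': 11, 'e': 12, 'g': 1}
cfg['x'] = 5 → {'p': 6, 'd': 8, 't': 11, 'e': 12, 'g': 1, 'x': 5}
sum of values = 43

43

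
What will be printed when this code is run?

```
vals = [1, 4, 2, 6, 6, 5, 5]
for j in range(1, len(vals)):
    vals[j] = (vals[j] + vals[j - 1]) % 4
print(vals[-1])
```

j=1: vals[1] = (4+1)%4 = 1 → [1, 1, 2, 6, 6, 5, 5]
j=2: vals[2] = (2+1)%4 = 3 → [1, 1, 3, 6, 6, 5, 5]
j=3: vals[3] = (6+3)%4 = 1 → [1, 1, 3, 1, 6, 5, 5]
j=4: vals[4] = (6+1)%4 = 3 → [1, 1, 3, 1, 3, 5, 5]
j=5: vals[5] = (5+3)%4 = 0 → [1, 1, 3, 1, 3, 0, 5]
j=6: vals[6] = (5+0)%4 = 1 → [1, 1, 3, 1, 3, 0, 1]

1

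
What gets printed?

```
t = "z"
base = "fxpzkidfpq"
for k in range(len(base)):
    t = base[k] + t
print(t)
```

k=0: prepend 'f' → 'fz'
k=1: prepend 'x' → 'xfz'
k=2: prepend 'p' → 'pxfz'
k=3: prepend 'z' → 'zpxfz'
k=4: prepend 'k' → 'kzpxfz'
k=5: prepend 'i' → 'ikzpxfz'
k=6: prepend 'd' → 'dikzpxfz'
k=7: prepend 'f' → 'fdikzpxfz'
k=8: prepend 'p' → 'pfdikzpxfz'
k=9: prepend 'q' → 'qpfdikzpxfz'

qpfdikzpxfz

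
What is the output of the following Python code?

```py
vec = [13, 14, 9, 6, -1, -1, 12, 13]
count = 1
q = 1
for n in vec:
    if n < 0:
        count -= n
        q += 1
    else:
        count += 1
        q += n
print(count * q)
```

630

n=13: not <0, count = 1+1 = 2; q=14
n=14: not <0, count = 2+1 = 3; q=28
n=9: not <0, count = 3+1 = 4; q=37
n=6: not <0, count = 4+1 = 5; q=43
n=-1: <0, count = 5-(-1) = 6; q=44
n=-1: <0, count = 6-(-1) = 7; q=45
n=12: not <0, count = 7+1 = 8; q=57
n=13: not <0, count = 8+1 = 9; q=70
count*q = 9*70 = 630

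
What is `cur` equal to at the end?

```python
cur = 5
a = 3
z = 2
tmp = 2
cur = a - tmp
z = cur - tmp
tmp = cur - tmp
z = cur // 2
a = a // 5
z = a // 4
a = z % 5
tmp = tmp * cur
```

1

cur = 3-2 = 1
z = 1-2 = -1
tmp = 1-2 = -1
z = 1//2 = 0
a = 3//5 = 0
z = 0//4 = 0
a = 0%5 = 0
tmp = (-1)*1 = -1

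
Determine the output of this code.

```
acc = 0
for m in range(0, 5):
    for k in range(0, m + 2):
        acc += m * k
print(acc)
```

m=0,k=0: acc = 0+0 = 0
m=0,k=1: acc = 0+0 = 0
m=1,k=0: acc = 0+0 = 0
m=1,k=1: acc = 0+1 = 1
m=1,k=2: acc = 1+2 = 3
m=2,k=0: acc = 3+0 = 3
m=2,k=1: acc = 3+2 = 5
m=2,k=2: acc = 5+4 = 9
m=2,k=3: acc = 9+6 = 15
m=3,k=0: acc = 15+0 = 15
m=3,k=1: acc = 15+3 = 18
m=3,k=2: acc = 18+6 = 24
m=3,k=3: acc = 24+9 = 33
m=3,k=4: acc = 33+12 = 45
m=4,k=0: acc = 45+0 = 45
m=4,k=1: acc = 45+4 = 49
m=4,k=2: acc = 49+8 = 57
m=4,k=3: acc = 57+12 = 69
m=4,k=4: acc = 69+16 = 85
m=4,k=5: acc = 85+20 = 105

105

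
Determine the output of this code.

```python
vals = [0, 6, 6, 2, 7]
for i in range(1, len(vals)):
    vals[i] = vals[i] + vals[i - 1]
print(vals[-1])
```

i=1: vals[1] = 6+0 = 6 → [0, 6, 6, 2, 7]
i=2: vals[2] = 6+6 = 12 → [0, 6, 12, 2, 7]
i=3: vals[3] = 2+12 = 14 → [0, 6, 12, 14, 7]
i=4: vals[4] = 7+14 = 21 → [0, 6, 12, 14, 21]

21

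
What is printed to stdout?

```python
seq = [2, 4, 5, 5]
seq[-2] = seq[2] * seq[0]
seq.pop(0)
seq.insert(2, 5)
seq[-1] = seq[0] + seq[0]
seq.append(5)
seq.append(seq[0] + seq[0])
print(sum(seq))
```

40

seq[-2] = seq[2]*seq[0] = 5*2 = 10 → [2, 4, 10, 5]
pop(0) removes 2 → [4, 10, 5]
insert 5 at 2 → [4, 10, 5, 5]
seq[-1] = seq[0]+seq[0] = 4+4 = 8 → [4, 10, 5, 8]
append 5 → [4, 10, 5, 8, 5]
append seq[0]+seq[0] = 4+4 = 8 → [4, 10, 5, 8, 5, 8]
sum = 40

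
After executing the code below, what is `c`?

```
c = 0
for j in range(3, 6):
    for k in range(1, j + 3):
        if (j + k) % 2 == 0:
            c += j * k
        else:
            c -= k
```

128

j=3,k=1: even sum, c = 0+3 = 3
j=3,k=2: odd sum, c = 3-2 = 1
j=3,k=3: even sum, c = 1+9 = 10
j=3,k=4: odd sum, c = 10-4 = 6
j=3,k=5: even sum, c = 6+15 = 21
j=4,k=1: odd sum, c = 21-1 = 20
j=4,k=2: even sum, c = 20+8 = 28
j=4,k=3: odd sum, c = 28-3 = 25
j=4,k=4: even sum, c = 25+16 = 41
j=4,k=5: odd sum, c = 41-5 = 36
j=4,k=6: even sum, c = 36+24 = 60
j=5,k=1: even sum, c = 60+5 = 65
j=5,k=2: odd sum, c = 65-2 = 63
j=5,k=3: even sum, c = 63+15 = 78
j=5,k=4: odd sum, c = 78-4 = 74
j=5,k=5: even sum, c = 74+25 = 99
j=5,k=6: odd sum, c = 99-6 = 93
j=5,k=7: even sum, c = 93+35 = 128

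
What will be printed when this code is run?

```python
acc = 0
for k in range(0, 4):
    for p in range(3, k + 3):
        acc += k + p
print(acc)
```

36

k=1,p=3: acc = 0+4 = 4
k=2,p=3: acc = 4+5 = 9
k=2,p=4: acc = 9+6 = 15
k=3,p=3: acc = 15+6 = 21
k=3,p=4: acc = 21+7 = 28
k=3,p=5: acc = 28+8 = 36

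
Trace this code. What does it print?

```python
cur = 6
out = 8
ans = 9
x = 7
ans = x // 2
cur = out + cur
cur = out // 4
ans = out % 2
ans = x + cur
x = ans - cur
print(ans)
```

ans = 7//2 = 3
cur = 8+6 = 14
cur = 8//4 = 2
ans = 8%2 = 0
ans = 7+2 = 9
x = 9-2 = 7

9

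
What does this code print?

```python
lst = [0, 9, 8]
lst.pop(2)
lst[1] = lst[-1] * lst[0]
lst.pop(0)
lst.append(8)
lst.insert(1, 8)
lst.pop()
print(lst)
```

pop(2) removes 8 → [0, 9]
lst[1] = lst[-1]*lst[0] = 9*0 = 0 → [0, 0]
pop(0) removes 0 → [0]
append 8 → [0, 8]
insert 8 at 1 → [0, 8, 8]
pop() removes 8 → [0, 8]

[0, 8]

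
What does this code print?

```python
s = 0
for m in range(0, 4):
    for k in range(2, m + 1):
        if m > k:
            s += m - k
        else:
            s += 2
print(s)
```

m=2,k=2: not 2>2, s = 0+2 = 2
m=3,k=2: 3>2, s = 2+1 = 3
m=3,k=3: not 3>3, s = 3+2 = 5

5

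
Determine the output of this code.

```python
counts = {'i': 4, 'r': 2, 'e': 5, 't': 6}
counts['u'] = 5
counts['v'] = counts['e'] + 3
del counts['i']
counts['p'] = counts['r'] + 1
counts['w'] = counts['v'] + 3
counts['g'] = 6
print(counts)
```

{'r': 2, 'e': 5, 't': 6, 'u': 5, 'v': 8, 'p': 3, 'w': 11, 'g': 6}

counts['u'] = 5 → {'i': 4, 'r': 2, 'e': 5, 't': 6, 'u': 5}
counts['v'] = counts['e']+3 = 8 → {'i': 4, 'r': 2, 'e': 5, 't': 6, 'u': 5, 'v': 8}
del 'i' → {'r': 2, 'e': 5, 't': 6, 'u': 5, 'v': 8}
counts['p'] = counts['r']+1 = 3 → {'r': 2, 'e': 5, 't': 6, 'u': 5, 'v': 8, 'p': 3}
counts['w'] = counts['v']+3 = 11 → {'r': 2, 'e': 5, 't': 6, 'u': 5, 'v': 8, 'p': 3, 'w': 11}
counts['g'] = 6 → {'r': 2, 'e': 5, 't': 6, 'u': 5, 'v': 8, 'p': 3, 'w': 11, 'g': 6}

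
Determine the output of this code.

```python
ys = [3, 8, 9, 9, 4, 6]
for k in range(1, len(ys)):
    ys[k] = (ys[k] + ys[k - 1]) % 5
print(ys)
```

k=1: ys[1] = (8+3)%5 = 1 → [3, 1, 9, 9, 4, 6]
k=2: ys[2] = (9+1)%5 = 0 → [3, 1, 0, 9, 4, 6]
k=3: ys[3] = (9+0)%5 = 4 → [3, 1, 0, 4, 4, 6]
k=4: ys[4] = (4+4)%5 = 3 → [3, 1, 0, 4, 3, 6]
k=5: ys[5] = (6+3)%5 = 4 → [3, 1, 0, 4, 3, 4]

[3, 1, 0, 4, 3, 4]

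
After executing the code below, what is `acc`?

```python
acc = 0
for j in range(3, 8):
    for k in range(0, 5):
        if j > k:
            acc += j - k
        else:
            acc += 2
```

j=3,k=0: 3>0, acc = 0+3 = 3
j=3,k=1: 3>1, acc = 3+2 = 5
j=3,k=2: 3>2, acc = 5+1 = 6
j=3,k=3: not 3>3, acc = 6+2 = 8
j=3,k=4: not 3>4, acc = 8+2 = 10
j=4,k=0: 4>0, acc = 10+4 = 14
j=4,k=1: 4>1, acc = 14+3 = 17
j=4,k=2: 4>2, acc = 17+2 = 19
j=4,k=3: 4>3, acc = 19+1 = 20
j=4,k=4: not 4>4, acc = 20+2 = 22
j=5,k=0: 5>0, acc = 22+5 = 27
j=5,k=1: 5>1, acc = 27+4 = 31
j=5,k=2: 5>2, acc = 31+3 = 34
j=5,k=3: 5>3, acc = 34+2 = 36
j=5,k=4: 5>4, acc = 36+1 = 37
j=6,k=0: 6>0, acc = 37+6 = 43
j=6,k=1: 6>1, acc = 43+5 = 48
j=6,k=2: 6>2, acc = 48+4 = 52
j=6,k=3: 6>3, acc = 52+3 = 55
j=6,k=4: 6>4, acc = 55+2 = 57
j=7,k=0: 7>0, acc = 57+7 = 64
j=7,k=1: 7>1, acc = 64+6 = 70
j=7,k=2: 7>2, acc = 70+5 = 75
j=7,k=3: 7>3, acc = 75+4 = 79
j=7,k=4: 7>4, acc = 79+3 = 82

82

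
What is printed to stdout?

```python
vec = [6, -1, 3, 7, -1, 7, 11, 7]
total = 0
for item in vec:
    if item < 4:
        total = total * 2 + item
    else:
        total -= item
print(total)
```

-86

item=6: not <4, total = 0-6 = -6
item=-1: <4, total = (-6)*2+(-1) = -13
item=3: <4, total = (-13)*2+3 = -23
item=7: not <4, total = (-23)-7 = -30
item=-1: <4, total = (-30)*2+(-1) = -61
item=7: not <4, total = (-61)-7 = -68
item=11: not <4, total = (-68)-11 = -79
item=7: not <4, total = (-79)-7 = -86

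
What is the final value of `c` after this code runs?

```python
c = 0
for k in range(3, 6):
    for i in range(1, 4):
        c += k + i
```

54

k=3,i=1: c = 0+4 = 4
k=3,i=2: c = 4+5 = 9
k=3,i=3: c = 9+6 = 15
k=4,i=1: c = 15+5 = 20
k=4,i=2: c = 20+6 = 26
k=4,i=3: c = 26+7 = 33
k=5,i=1: c = 33+6 = 39
k=5,i=2: c = 39+7 = 46
k=5,i=3: c = 46+8 = 54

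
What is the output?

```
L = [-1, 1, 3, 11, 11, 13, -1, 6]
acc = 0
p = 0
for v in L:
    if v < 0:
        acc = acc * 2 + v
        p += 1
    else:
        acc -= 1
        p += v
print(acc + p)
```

v=-1: <0, acc = 0*2+(-1) = -1; p=1
v=1: not <0, acc = (-1)-1 = -2; p=2
v=3: not <0, acc = (-2)-1 = -3; p=5
v=11: not <0, acc = (-3)-1 = -4; p=16
v=11: not <0, acc = (-4)-1 = -5; p=27
v=13: not <0, acc = (-5)-1 = -6; p=40
v=-1: <0, acc = (-6)*2+(-1) = -13; p=41
v=6: not <0, acc = (-13)-1 = -14; p=47
acc+p = (-14)+47 = 33

33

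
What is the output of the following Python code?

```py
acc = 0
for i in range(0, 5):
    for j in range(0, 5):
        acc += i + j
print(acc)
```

i=0,j=0: acc = 0+0 = 0
i=0,j=1: acc = 0+1 = 1
i=0,j=2: acc = 1+2 = 3
i=0,j=3: acc = 3+3 = 6
i=0,j=4: acc = 6+4 = 10
i=1,j=0: acc = 10+1 = 11
i=1,j=1: acc = 11+2 = 13
i=1,j=2: acc = 13+3 = 16
i=1,j=3: acc = 16+4 = 20
i=1,j=4: acc = 20+5 = 25
i=2,j=0: acc = 25+2 = 27
i=2,j=1: acc = 27+3 = 30
i=2,j=2: acc = 30+4 = 34
i=2,j=3: acc = 34+5 = 39
i=2,j=4: acc = 39+6 = 45
i=3,j=0: acc = 45+3 = 48
i=3,j=1: acc = 48+4 = 52
i=3,j=2: acc = 52+5 = 57
i=3,j=3: acc = 57+6 = 63
i=3,j=4: acc = 63+7 = 70
i=4,j=0: acc = 70+4 = 74
i=4,j=1: acc = 74+5 = 79
i=4,j=2: acc = 79+6 = 85
i=4,j=3: acc = 85+7 = 92
i=4,j=4: acc = 92+8 = 100

100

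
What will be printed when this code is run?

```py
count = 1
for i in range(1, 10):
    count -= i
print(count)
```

i=1: count = 1-1 = 0
i=2: count = 0-2 = -2
i=3: count = (-2)-3 = -5
i=4: count = (-5)-4 = -9
i=5: count = (-9)-5 = -14
i=6: count = (-14)-6 = -20
i=7: count = (-20)-7 = -27
i=8: count = (-27)-8 = -35
i=9: count = (-35)-9 = -44

-44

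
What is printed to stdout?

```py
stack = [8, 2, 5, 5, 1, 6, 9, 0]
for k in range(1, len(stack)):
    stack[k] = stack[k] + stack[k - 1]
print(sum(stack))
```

k=1: stack[1] = 2+8 = 10 → [8, 10, 5, 5, 1, 6, 9, 0]
k=2: stack[2] = 5+10 = 15 → [8, 10, 15, 5, 1, 6, 9, 0]
k=3: stack[3] = 5+15 = 20 → [8, 10, 15, 20, 1, 6, 9, 0]
k=4: stack[4] = 1+20 = 21 → [8, 10, 15, 20, 21, 6, 9, 0]
k=5: stack[5] = 6+21 = 27 → [8, 10, 15, 20, 21, 27, 9, 0]
k=6: stack[6] = 9+27 = 36 → [8, 10, 15, 20, 21, 27, 36, 0]
k=7: stack[7] = 0+36 = 36 → [8, 10, 15, 20, 21, 27, 36, 36]
sum = 173

173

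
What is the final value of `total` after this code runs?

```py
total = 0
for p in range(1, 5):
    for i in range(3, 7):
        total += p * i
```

p=1,i=3: total = 0+3 = 3
p=1,i=4: total = 3+4 = 7
p=1,i=5: total = 7+5 = 12
p=1,i=6: total = 12+6 = 18
p=2,i=3: total = 18+6 = 24
p=2,i=4: total = 24+8 = 32
p=2,i=5: total = 32+10 = 42
p=2,i=6: total = 42+12 = 54
p=3,i=3: total = 54+9 = 63
p=3,i=4: total = 63+12 = 75
p=3,i=5: total = 75+15 = 90
p=3,i=6: total = 90+18 = 108
p=4,i=3: total = 108+12 = 120
p=4,i=4: total = 120+16 = 136
p=4,i=5: total = 136+20 = 156
p=4,i=6: total = 156+24 = 180

180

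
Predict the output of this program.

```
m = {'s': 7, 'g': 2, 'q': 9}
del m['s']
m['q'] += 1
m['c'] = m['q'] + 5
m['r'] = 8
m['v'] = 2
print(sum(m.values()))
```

del 's' → {'g': 2, 'q': 9}
m['q'] = 9+1 = 10 → {'g': 2, 'q': 10}
m['c'] = m['q']+5 = 15 → {'g': 2, 'q': 10, 'c': 15}
m['r'] = 8 → {'g': 2, 'q': 10, 'c': 15, 'r': 8}
m['v'] = 2 → {'g': 2, 'q': 10, 'c': 15, 'r': 8, 'v': 2}
sum of values = 37

37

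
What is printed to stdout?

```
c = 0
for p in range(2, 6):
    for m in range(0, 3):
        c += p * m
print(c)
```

p=2,m=0: c = 0+0 = 0
p=2,m=1: c = 0+2 = 2
p=2,m=2: c = 2+4 = 6
p=3,m=0: c = 6+0 = 6
p=3,m=1: c = 6+3 = 9
p=3,m=2: c = 9+6 = 15
p=4,m=0: c = 15+0 = 15
p=4,m=1: c = 15+4 = 19
p=4,m=2: c = 19+8 = 27
p=5,m=0: c = 27+0 = 27
p=5,m=1: c = 27+5 = 32
p=5,m=2: c = 32+10 = 42

42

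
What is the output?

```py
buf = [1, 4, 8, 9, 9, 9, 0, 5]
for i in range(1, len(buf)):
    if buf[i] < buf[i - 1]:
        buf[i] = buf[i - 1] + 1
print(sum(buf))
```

61

i=1: 4>=1, unchanged → [1, 4, 8, 9, 9, 9, 0, 5]
i=2: 8>=4, unchanged → [1, 4, 8, 9, 9, 9, 0, 5]
i=3: 9>=8, unchanged → [1, 4, 8, 9, 9, 9, 0, 5]
i=4: 9>=9, unchanged → [1, 4, 8, 9, 9, 9, 0, 5]
i=5: 9>=9, unchanged → [1, 4, 8, 9, 9, 9, 0, 5]
i=6: 0<9, buf[6] = 9+1 = 10 → [1, 4, 8, 9, 9, 9, 10, 5]
i=7: 5<10, buf[7] = 10+1 = 11 → [1, 4, 8, 9, 9, 9, 10, 11]
sum = 61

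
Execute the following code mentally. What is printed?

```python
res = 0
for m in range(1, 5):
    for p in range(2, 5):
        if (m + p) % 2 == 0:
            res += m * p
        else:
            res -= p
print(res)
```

m=1,p=2: odd sum, res = 0-2 = -2
m=1,p=3: even sum, res = (-2)+3 = 1
m=1,p=4: odd sum, res = 1-4 = -3
m=2,p=2: even sum, res = (-3)+4 = 1
m=2,p=3: odd sum, res = 1-3 = -2
m=2,p=4: even sum, res = (-2)+8 = 6
m=3,p=2: odd sum, res = 6-2 = 4
m=3,p=3: even sum, res = 4+9 = 13
m=3,p=4: odd sum, res = 13-4 = 9
m=4,p=2: even sum, res = 9+8 = 17
m=4,p=3: odd sum, res = 17-3 = 14
m=4,p=4: even sum, res = 14+16 = 30

30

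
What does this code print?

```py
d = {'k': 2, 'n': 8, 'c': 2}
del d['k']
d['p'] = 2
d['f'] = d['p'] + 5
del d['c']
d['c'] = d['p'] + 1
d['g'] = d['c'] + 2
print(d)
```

{'n': 8, 'p': 2, 'f': 7, 'c': 3, 'g': 5}

del 'k' → {'n': 8, 'c': 2}
d['p'] = 2 → {'n': 8, 'c': 2, 'p': 2}
d['f'] = d['p']+5 = 7 → {'n': 8, 'c': 2, 'p': 2, 'f': 7}
del 'c' → {'n': 8, 'p': 2, 'f': 7}
d['c'] = d['p']+1 = 3 → {'n': 8, 'p': 2, 'f': 7, 'c': 3}
d['g'] = d['c']+2 = 5 → {'n': 8, 'p': 2, 'f': 7, 'c': 3, 'g': 5}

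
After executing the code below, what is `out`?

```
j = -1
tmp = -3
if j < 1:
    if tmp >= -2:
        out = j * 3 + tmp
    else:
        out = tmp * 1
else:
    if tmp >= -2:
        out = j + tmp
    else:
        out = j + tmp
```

j=-1, tmp=-3
j < 1 is True; tmp >= -2 is False
→ out = tmp * 1 = -3

-3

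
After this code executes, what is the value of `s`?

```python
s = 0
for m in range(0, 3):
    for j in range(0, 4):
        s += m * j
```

m=0,j=0: s = 0+0 = 0
m=0,j=1: s = 0+0 = 0
m=0,j=2: s = 0+0 = 0
m=0,j=3: s = 0+0 = 0
m=1,j=0: s = 0+0 = 0
m=1,j=1: s = 0+1 = 1
m=1,j=2: s = 1+2 = 3
m=1,j=3: s = 3+3 = 6
m=2,j=0: s = 6+0 = 6
m=2,j=1: s = 6+2 = 8
m=2,j=2: s = 8+4 = 12
m=2,j=3: s = 12+6 = 18

18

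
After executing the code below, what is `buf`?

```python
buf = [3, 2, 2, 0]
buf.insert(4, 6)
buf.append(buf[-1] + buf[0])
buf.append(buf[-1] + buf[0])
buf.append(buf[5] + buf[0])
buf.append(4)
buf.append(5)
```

insert 6 at 4 → [3, 2, 2, 0, 6]
append buf[-1]+buf[0] = 6+3 = 9 → [3, 2, 2, 0, 6, 9]
append buf[-1]+buf[0] = 9+3 = 12 → [3, 2, 2, 0, 6, 9, 12]
append buf[5]+buf[0] = 9+3 = 12 → [3, 2, 2, 0, 6, 9, 12, 12]
append 4 → [3, 2, 2, 0, 6, 9, 12, 12, 4]
append 5 → [3, 2, 2, 0, 6, 9, 12, 12, 4, 5]

[3, 2, 2, 0, 6, 9, 12, 12, 4, 5]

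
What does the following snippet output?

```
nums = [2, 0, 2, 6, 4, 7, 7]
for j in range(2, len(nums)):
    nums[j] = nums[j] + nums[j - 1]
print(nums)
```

j=2: nums[2] = 2+0 = 2 → [2, 0, 2, 6, 4, 7, 7]
j=3: nums[3] = 6+2 = 8 → [2, 0, 2, 8, 4, 7, 7]
j=4: nums[4] = 4+8 = 12 → [2, 0, 2, 8, 12, 7, 7]
j=5: nums[5] = 7+12 = 19 → [2, 0, 2, 8, 12, 19, 7]
j=6: nums[6] = 7+19 = 26 → [2, 0, 2, 8, 12, 19, 26]

[2, 0, 2, 8, 12, 19, 26]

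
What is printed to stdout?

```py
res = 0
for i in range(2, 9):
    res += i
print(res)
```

i=2: res = 0+2 = 2
i=3: res = 2+3 = 5
i=4: res = 5+4 = 9
i=5: res = 9+5 = 14
i=6: res = 14+6 = 20
i=7: res = 20+7 = 27
i=8: res = 27+8 = 35

35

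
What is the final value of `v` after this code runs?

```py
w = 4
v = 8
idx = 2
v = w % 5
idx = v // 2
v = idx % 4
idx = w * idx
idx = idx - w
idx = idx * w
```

2

v = 4%5 = 4
idx = 4//2 = 2
v = 2%4 = 2
idx = 4*2 = 8
idx = 8-4 = 4
idx = 4*4 = 16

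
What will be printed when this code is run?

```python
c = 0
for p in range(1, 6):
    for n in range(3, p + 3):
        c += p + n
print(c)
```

120

p=1,n=3: c = 0+4 = 4
p=2,n=3: c = 4+5 = 9
p=2,n=4: c = 9+6 = 15
p=3,n=3: c = 15+6 = 21
p=3,n=4: c = 21+7 = 28
p=3,n=5: c = 28+8 = 36
p=4,n=3: c = 36+7 = 43
p=4,n=4: c = 43+8 = 51
p=4,n=5: c = 51+9 = 60
p=4,n=6: c = 60+10 = 70
p=5,n=3: c = 70+8 = 78
p=5,n=4: c = 78+9 = 87
p=5,n=5: c = 87+10 = 97
p=5,n=6: c = 97+11 = 108
p=5,n=7: c = 108+12 = 120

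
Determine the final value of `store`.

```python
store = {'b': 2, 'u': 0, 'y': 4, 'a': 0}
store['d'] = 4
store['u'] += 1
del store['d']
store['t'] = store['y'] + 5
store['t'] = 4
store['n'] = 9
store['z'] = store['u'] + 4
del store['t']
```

store['d'] = 4 → {'b': 2, 'u': 0, 'y': 4, 'a': 0, 'd': 4}
store['u'] = 0+1 = 1 → {'b': 2, 'u': 1, 'y': 4, 'a': 0, 'd': 4}
del 'd' → {'b': 2, 'u': 1, 'y': 4, 'a': 0}
store['t'] = store['y']+5 = 9 → {'b': 2, 'u': 1, 'y': 4, 'a': 0, 't': 9}
store['t'] = 4 → {'b': 2, 'u': 1, 'y': 4, 'a': 0, 't': 4}
store['n'] = 9 → {'b': 2, 'u': 1, 'y': 4, 'a': 0, 't': 4, 'n': 9}
store['z'] = store['u']+4 = 5 → {'b': 2, 'u': 1, 'y': 4, 'a': 0, 't': 4, 'n': 9, 'z': 5}
del 't' → {'b': 2, 'u': 1, 'y': 4, 'a': 0, 'n': 9, 'z': 5}

{'b': 2, 'u': 1, 'y': 4, 'a': 0, 'n': 9, 'z': 5}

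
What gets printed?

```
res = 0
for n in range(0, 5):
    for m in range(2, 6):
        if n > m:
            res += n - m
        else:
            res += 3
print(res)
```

55

n=0,m=2: not 0>2, res = 0+3 = 3
n=0,m=3: not 0>3, res = 3+3 = 6
n=0,m=4: not 0>4, res = 6+3 = 9
n=0,m=5: not 0>5, res = 9+3 = 12
n=1,m=2: not 1>2, res = 12+3 = 15
n=1,m=3: not 1>3, res = 15+3 = 18
n=1,m=4: not 1>4, res = 18+3 = 21
n=1,m=5: not 1>5, res = 21+3 = 24
n=2,m=2: not 2>2, res = 24+3 = 27
n=2,m=3: not 2>3, res = 27+3 = 30
n=2,m=4: not 2>4, res = 30+3 = 33
n=2,m=5: not 2>5, res = 33+3 = 36
n=3,m=2: 3>2, res = 36+1 = 37
n=3,m=3: not 3>3, res = 37+3 = 40
n=3,m=4: not 3>4, res = 40+3 = 43
n=3,m=5: not 3>5, res = 43+3 = 46
n=4,m=2: 4>2, res = 46+2 = 48
n=4,m=3: 4>3, res = 48+1 = 49
n=4,m=4: not 4>4, res = 49+3 = 52
n=4,m=5: not 4>5, res = 52+3 = 55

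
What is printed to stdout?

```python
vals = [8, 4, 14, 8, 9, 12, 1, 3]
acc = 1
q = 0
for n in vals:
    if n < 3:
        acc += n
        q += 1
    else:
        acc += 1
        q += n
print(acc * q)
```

531

n=8: not <3, acc = 1+1 = 2; q=8
n=4: not <3, acc = 2+1 = 3; q=12
n=14: not <3, acc = 3+1 = 4; q=26
n=8: not <3, acc = 4+1 = 5; q=34
n=9: not <3, acc = 5+1 = 6; q=43
n=12: not <3, acc = 6+1 = 7; q=55
n=1: <3, acc = 7+1 = 8; q=56
n=3: not <3, acc = 8+1 = 9; q=59
acc*q = 9*59 = 531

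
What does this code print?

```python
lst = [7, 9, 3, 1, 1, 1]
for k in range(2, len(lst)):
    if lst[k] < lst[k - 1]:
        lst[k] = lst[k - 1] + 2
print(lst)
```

k=2: 3<9, lst[2] = 9+2 = 11 → [7, 9, 11, 1, 1, 1]
k=3: 1<11, lst[3] = 11+2 = 13 → [7, 9, 11, 13, 1, 1]
k=4: 1<13, lst[4] = 13+2 = 15 → [7, 9, 11, 13, 15, 1]
k=5: 1<15, lst[5] = 15+2 = 17 → [7, 9, 11, 13, 15, 17]

[7, 9, 11, 13, 15, 17]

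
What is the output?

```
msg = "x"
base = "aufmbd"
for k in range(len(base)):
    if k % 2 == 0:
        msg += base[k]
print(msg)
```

k=0: add 'a' → 'xa'
k=1: skip
k=2: add 'f' → 'xaf'
k=3: skip
k=4: add 'b' → 'xafb'
k=5: skip

xafb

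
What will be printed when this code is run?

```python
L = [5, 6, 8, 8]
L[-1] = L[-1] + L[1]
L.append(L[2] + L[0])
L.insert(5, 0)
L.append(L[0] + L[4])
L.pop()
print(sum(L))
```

L[-1] = L[-1]+L[1] = 8+6 = 14 → [5, 6, 8, 14]
append L[2]+L[0] = 8+5 = 13 → [5, 6, 8, 14, 13]
insert 0 at 5 → [5, 6, 8, 14, 13, 0]
append L[0]+L[4] = 5+13 = 18 → [5, 6, 8, 14, 13, 0, 18]
pop() removes 18 → [5, 6, 8, 14, 13, 0]
sum = 46

46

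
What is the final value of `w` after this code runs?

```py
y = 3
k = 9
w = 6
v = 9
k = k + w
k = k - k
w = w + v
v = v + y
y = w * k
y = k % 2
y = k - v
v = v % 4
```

k = 9+6 = 15
k = 15-15 = 0
w = 6+9 = 15
v = 9+3 = 12
y = 15*0 = 0
y = 0%2 = 0
y = 0-12 = -12
v = 12%4 = 0

15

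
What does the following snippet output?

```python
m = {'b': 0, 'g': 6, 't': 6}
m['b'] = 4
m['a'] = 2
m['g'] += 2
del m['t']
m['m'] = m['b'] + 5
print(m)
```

{'b': 4, 'g': 8, 'a': 2, 'm': 9}

m['b'] = 4 → {'b': 4, 'g': 6, 't': 6}
m['a'] = 2 → {'b': 4, 'g': 6, 't': 6, 'a': 2}
m['g'] = 6+2 = 8 → {'b': 4, 'g': 8, 't': 6, 'a': 2}
del 't' → {'b': 4, 'g': 8, 'a': 2}
m['m'] = m['b']+5 = 9 → {'b': 4, 'g': 8, 'a': 2, 'm': 9}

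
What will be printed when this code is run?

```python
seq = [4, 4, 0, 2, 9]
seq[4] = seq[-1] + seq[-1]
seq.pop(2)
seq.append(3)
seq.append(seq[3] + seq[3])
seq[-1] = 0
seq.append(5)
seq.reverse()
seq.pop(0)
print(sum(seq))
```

31

seq[4] = seq[-1]+seq[-1] = 9+9 = 18 → [4, 4, 0, 2, 18]
pop(2) removes 0 → [4, 4, 2, 18]
append 3 → [4, 4, 2, 18, 3]
append seq[3]+seq[3] = 18+18 = 36 → [4, 4, 2, 18, 3, 36]
seq[-1] = 0 → [4, 4, 2, 18, 3, 0]
append 5 → [4, 4, 2, 18, 3, 0, 5]
reverse → [5, 0, 3, 18, 2, 4, 4]
pop(0) removes 5 → [0, 3, 18, 2, 4, 4]
sum = 31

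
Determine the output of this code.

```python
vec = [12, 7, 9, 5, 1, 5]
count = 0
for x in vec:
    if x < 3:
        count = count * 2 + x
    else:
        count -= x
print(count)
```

x=12: not <3, count = 0-12 = -12
x=7: not <3, count = (-12)-7 = -19
x=9: not <3, count = (-19)-9 = -28
x=5: not <3, count = (-28)-5 = -33
x=1: <3, count = (-33)*2+1 = -65
x=5: not <3, count = (-65)-5 = -70

-70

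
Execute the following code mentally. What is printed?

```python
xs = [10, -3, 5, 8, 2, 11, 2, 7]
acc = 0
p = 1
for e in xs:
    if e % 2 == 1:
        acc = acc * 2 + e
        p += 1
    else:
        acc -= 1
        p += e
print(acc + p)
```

26

e=10: not odd, acc = 0-1 = -1; p=11
e=-3: odd, acc = (-1)*2+(-3) = -5; p=12
e=5: odd, acc = (-5)*2+5 = -5; p=13
e=8: not odd, acc = (-5)-1 = -6; p=21
e=2: not odd, acc = (-6)-1 = -7; p=23
e=11: odd, acc = (-7)*2+11 = -3; p=24
e=2: not odd, acc = (-3)-1 = -4; p=26
e=7: odd, acc = (-4)*2+7 = -1; p=27
acc+p = (-1)+27 = 26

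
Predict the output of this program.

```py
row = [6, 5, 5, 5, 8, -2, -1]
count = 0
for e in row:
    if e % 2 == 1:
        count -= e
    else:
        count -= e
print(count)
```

-26

e=6: not odd, count = 0-6 = -6
e=5: odd, count = (-6)-5 = -11
e=5: odd, count = (-11)-5 = -16
e=5: odd, count = (-16)-5 = -21
e=8: not odd, count = (-21)-8 = -29
e=-2: not odd, count = (-29)-(-2) = -27
e=-1: odd, count = (-27)-(-1) = -26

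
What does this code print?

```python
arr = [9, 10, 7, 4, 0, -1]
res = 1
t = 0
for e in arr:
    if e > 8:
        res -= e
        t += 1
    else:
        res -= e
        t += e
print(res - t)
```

e=9: >8, res = 1-9 = -8; t=1
e=10: >8, res = (-8)-10 = -18; t=2
e=7: not >8, res = (-18)-7 = -25; t=9
e=4: not >8, res = (-25)-4 = -29; t=13
e=0: not >8, res = (-29)-0 = -29; t=13
e=-1: not >8, res = (-29)-(-1) = -28; t=12
res-t = (-28)-12 = -40

-40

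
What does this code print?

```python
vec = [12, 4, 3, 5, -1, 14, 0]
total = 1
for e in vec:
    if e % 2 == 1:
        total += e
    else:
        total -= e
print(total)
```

-22

e=12: not odd, total = 1-12 = -11
e=4: not odd, total = (-11)-4 = -15
e=3: odd, total = (-15)+3 = -12
e=5: odd, total = (-12)+5 = -7
e=-1: odd, total = (-7)+(-1) = -8
e=14: not odd, total = (-8)-14 = -22
e=0: not odd, total = (-22)-0 = -22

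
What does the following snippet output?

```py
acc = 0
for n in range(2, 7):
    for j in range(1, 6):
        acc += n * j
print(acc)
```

300

n=2,j=1: acc = 0+2 = 2
n=2,j=2: acc = 2+4 = 6
n=2,j=3: acc = 6+6 = 12
n=2,j=4: acc = 12+8 = 20
n=2,j=5: acc = 20+10 = 30
n=3,j=1: acc = 30+3 = 33
n=3,j=2: acc = 33+6 = 39
n=3,j=3: acc = 39+9 = 48
n=3,j=4: acc = 48+12 = 60
n=3,j=5: acc = 60+15 = 75
n=4,j=1: acc = 75+4 = 79
n=4,j=2: acc = 79+8 = 87
n=4,j=3: acc = 87+12 = 99
n=4,j=4: acc = 99+16 = 115
n=4,j=5: acc = 115+20 = 135
n=5,j=1: acc = 135+5 = 140
n=5,j=2: acc = 140+10 = 150
n=5,j=3: acc = 150+15 = 165
n=5,j=4: acc = 165+20 = 185
n=5,j=5: acc = 185+25 = 210
n=6,j=1: acc = 210+6 = 216
n=6,j=2: acc = 216+12 = 228
n=6,j=3: acc = 228+18 = 246
n=6,j=4: acc = 246+24 = 270
n=6,j=5: acc = 270+30 = 300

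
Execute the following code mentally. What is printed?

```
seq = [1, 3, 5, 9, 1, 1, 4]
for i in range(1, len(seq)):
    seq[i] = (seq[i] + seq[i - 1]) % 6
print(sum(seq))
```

11

i=1: seq[1] = (3+1)%6 = 4 → [1, 4, 5, 9, 1, 1, 4]
i=2: seq[2] = (5+4)%6 = 3 → [1, 4, 3, 9, 1, 1, 4]
i=3: seq[3] = (9+3)%6 = 0 → [1, 4, 3, 0, 1, 1, 4]
i=4: seq[4] = (1+0)%6 = 1 → [1, 4, 3, 0, 1, 1, 4]
i=5: seq[5] = (1+1)%6 = 2 → [1, 4, 3, 0, 1, 2, 4]
i=6: seq[6] = (4+2)%6 = 0 → [1, 4, 3, 0, 1, 2, 0]
sum = 11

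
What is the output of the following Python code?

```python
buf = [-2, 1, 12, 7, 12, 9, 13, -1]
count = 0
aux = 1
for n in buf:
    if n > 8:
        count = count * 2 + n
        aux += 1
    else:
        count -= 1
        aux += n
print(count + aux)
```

144

n=-2: not >8, count = 0-1 = -1; aux=-1
n=1: not >8, count = (-1)-1 = -2; aux=0
n=12: >8, count = (-2)*2+12 = 8; aux=1
n=7: not >8, count = 8-1 = 7; aux=8
n=12: >8, count = 7*2+12 = 26; aux=9
n=9: >8, count = 26*2+9 = 61; aux=10
n=13: >8, count = 61*2+13 = 135; aux=11
n=-1: not >8, count = 135-1 = 134; aux=10
count+aux = 134+10 = 144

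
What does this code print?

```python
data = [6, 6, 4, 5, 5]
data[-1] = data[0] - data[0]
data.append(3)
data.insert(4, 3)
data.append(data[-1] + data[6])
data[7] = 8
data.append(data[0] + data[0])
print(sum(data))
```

data[-1] = data[0]-data[0] = 6-6 = 0 → [6, 6, 4, 5, 0]
append 3 → [6, 6, 4, 5, 0, 3]
insert 3 at 4 → [6, 6, 4, 5, 3, 0, 3]
append data[-1]+data[6] = 3+3 = 6 → [6, 6, 4, 5, 3, 0, 3, 6]
data[7] = 8 → [6, 6, 4, 5, 3, 0, 3, 8]
append data[0]+data[0] = 6+6 = 12 → [6, 6, 4, 5, 3, 0, 3, 8, 12]
sum = 47

47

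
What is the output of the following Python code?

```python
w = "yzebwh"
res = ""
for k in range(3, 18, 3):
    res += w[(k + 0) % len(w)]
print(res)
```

bybyb

k=3: add w[3]='b' → 'b'
k=6: add w[0]='y' → 'by'
k=9: add w[3]='b' → 'byb'
k=12: add w[0]='y' → 'byby'
k=15: add w[3]='b' → 'bybyb'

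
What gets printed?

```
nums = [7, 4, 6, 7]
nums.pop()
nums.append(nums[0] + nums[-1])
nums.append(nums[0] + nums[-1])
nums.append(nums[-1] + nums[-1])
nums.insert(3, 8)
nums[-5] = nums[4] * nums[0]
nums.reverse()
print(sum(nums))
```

pop() removes 7 → [7, 4, 6]
append nums[0]+nums[-1] = 7+6 = 13 → [7, 4, 6, 13]
append nums[0]+nums[-1] = 7+13 = 20 → [7, 4, 6, 13, 20]
append nums[-1]+nums[-1] = 20+20 = 40 → [7, 4, 6, 13, 20, 40]
insert 8 at 3 → [7, 4, 6, 8, 13, 20, 40]
nums[-5] = nums[4]*nums[0] = 13*7 = 91 → [7, 4, 91, 8, 13, 20, 40]
reverse → [40, 20, 13, 8, 91, 4, 7]
sum = 183

183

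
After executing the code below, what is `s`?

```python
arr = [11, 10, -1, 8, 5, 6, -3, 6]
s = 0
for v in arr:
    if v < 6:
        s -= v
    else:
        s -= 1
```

-6

v=11: not <6, s = 0-1 = -1
v=10: not <6, s = (-1)-1 = -2
v=-1: <6, s = (-2)-(-1) = -1
v=8: not <6, s = (-1)-1 = -2
v=5: <6, s = (-2)-5 = -7
v=6: not <6, s = (-7)-1 = -8
v=-3: <6, s = (-8)-(-3) = -5
v=6: not <6, s = (-5)-1 = -6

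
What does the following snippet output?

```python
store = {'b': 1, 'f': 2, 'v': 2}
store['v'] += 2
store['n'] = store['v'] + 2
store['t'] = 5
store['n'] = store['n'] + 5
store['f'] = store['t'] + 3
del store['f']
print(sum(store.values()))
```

store['v'] = 2+2 = 4 → {'b': 1, 'f': 2, 'v': 4}
store['n'] = store['v']+2 = 6 → {'b': 1, 'f': 2, 'v': 4, 'n': 6}
store['t'] = 5 → {'b': 1, 'f': 2, 'v': 4, 'n': 6, 't': 5}
store['n'] = store['n']+5 = 11 → {'b': 1, 'f': 2, 'v': 4, 'n': 11, 't': 5}
store['f'] = store['t']+3 = 8 → {'b': 1, 'f': 8, 'v': 4, 'n': 11, 't': 5}
del 'f' → {'b': 1, 'v': 4, 'n': 11, 't': 5}
sum of values = 21

21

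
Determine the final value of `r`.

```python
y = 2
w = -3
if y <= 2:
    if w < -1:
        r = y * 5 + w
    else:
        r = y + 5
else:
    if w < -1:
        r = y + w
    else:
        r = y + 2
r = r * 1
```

7

y=2, w=-3
y <= 2 is True; w < -1 is True
→ r = y * 5 + w = 7
r = 7*1 = 7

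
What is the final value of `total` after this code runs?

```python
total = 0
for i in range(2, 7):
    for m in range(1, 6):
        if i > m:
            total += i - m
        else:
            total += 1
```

i=2,m=1: 2>1, total = 0+1 = 1
i=2,m=2: not 2>2, total = 1+1 = 2
i=2,m=3: not 2>3, total = 2+1 = 3
i=2,m=4: not 2>4, total = 3+1 = 4
i=2,m=5: not 2>5, total = 4+1 = 5
i=3,m=1: 3>1, total = 5+2 = 7
i=3,m=2: 3>2, total = 7+1 = 8
i=3,m=3: not 3>3, total = 8+1 = 9
i=3,m=4: not 3>4, total = 9+1 = 10
i=3,m=5: not 3>5, total = 10+1 = 11
i=4,m=1: 4>1, total = 11+3 = 14
i=4,m=2: 4>2, total = 14+2 = 16
i=4,m=3: 4>3, total = 16+1 = 17
i=4,m=4: not 4>4, total = 17+1 = 18
i=4,m=5: not 4>5, total = 18+1 = 19
i=5,m=1: 5>1, total = 19+4 = 23
i=5,m=2: 5>2, total = 23+3 = 26
i=5,m=3: 5>3, total = 26+2 = 28
i=5,m=4: 5>4, total = 28+1 = 29
i=5,m=5: not 5>5, total = 29+1 = 30
i=6,m=1: 6>1, total = 30+5 = 35
i=6,m=2: 6>2, total = 35+4 = 39
i=6,m=3: 6>3, total = 39+3 = 42
i=6,m=4: 6>4, total = 42+2 = 44
i=6,m=5: 6>5, total = 44+1 = 45

45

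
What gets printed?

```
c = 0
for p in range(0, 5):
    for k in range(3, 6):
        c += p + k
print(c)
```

90

p=0,k=3: c = 0+3 = 3
p=0,k=4: c = 3+4 = 7
p=0,k=5: c = 7+5 = 12
p=1,k=3: c = 12+4 = 16
p=1,k=4: c = 16+5 = 21
p=1,k=5: c = 21+6 = 27
p=2,k=3: c = 27+5 = 32
p=2,k=4: c = 32+6 = 38
p=2,k=5: c = 38+7 = 45
p=3,k=3: c = 45+6 = 51
p=3,k=4: c = 51+7 = 58
p=3,k=5: c = 58+8 = 66
p=4,k=3: c = 66+7 = 73
p=4,k=4: c = 73+8 = 81
p=4,k=5: c = 81+9 = 90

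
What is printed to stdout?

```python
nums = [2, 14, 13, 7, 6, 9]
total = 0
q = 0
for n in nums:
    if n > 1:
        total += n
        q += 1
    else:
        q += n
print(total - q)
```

45

n=2: >1, total = 0+2 = 2; q=1
n=14: >1, total = 2+14 = 16; q=2
n=13: >1, total = 16+13 = 29; q=3
n=7: >1, total = 29+7 = 36; q=4
n=6: >1, total = 36+6 = 42; q=5
n=9: >1, total = 42+9 = 51; q=6
total-q = 51-6 = 45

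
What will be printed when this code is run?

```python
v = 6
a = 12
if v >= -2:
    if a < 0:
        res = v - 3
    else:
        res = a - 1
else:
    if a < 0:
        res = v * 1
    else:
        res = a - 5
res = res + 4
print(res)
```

15

v=6, a=12
v >= -2 is True; a < 0 is False
→ res = a - 1 = 11
res = 11+4 = 15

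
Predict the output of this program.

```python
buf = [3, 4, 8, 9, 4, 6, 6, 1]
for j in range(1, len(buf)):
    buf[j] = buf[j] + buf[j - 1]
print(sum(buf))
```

j=1: buf[1] = 4+3 = 7 → [3, 7, 8, 9, 4, 6, 6, 1]
j=2: buf[2] = 8+7 = 15 → [3, 7, 15, 9, 4, 6, 6, 1]
j=3: buf[3] = 9+15 = 24 → [3, 7, 15, 24, 4, 6, 6, 1]
j=4: buf[4] = 4+24 = 28 → [3, 7, 15, 24, 28, 6, 6, 1]
j=5: buf[5] = 6+28 = 34 → [3, 7, 15, 24, 28, 34, 6, 1]
j=6: buf[6] = 6+34 = 40 → [3, 7, 15, 24, 28, 34, 40, 1]
j=7: buf[7] = 1+40 = 41 → [3, 7, 15, 24, 28, 34, 40, 41]
sum = 192

192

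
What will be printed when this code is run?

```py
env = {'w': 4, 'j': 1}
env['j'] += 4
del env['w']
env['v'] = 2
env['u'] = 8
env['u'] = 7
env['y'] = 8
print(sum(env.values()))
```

env['j'] = 1+4 = 5 → {'w': 4, 'j': 5}
del 'w' → {'j': 5}
env['v'] = 2 → {'j': 5, 'v': 2}
env['u'] = 8 → {'j': 5, 'v': 2, 'u': 8}
env['u'] = 7 → {'j': 5, 'v': 2, 'u': 7}
env['y'] = 8 → {'j': 5, 'v': 2, 'u': 7, 'y': 8}
sum of values = 22

22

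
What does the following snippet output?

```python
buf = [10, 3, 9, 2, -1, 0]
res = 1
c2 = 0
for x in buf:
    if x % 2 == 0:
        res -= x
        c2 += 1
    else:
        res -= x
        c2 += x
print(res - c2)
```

-36

x=10: even, res = 1-10 = -9; c2=1
x=3: not even, res = (-9)-3 = -12; c2=4
x=9: not even, res = (-12)-9 = -21; c2=13
x=2: even, res = (-21)-2 = -23; c2=14
x=-1: not even, res = (-23)-(-1) = -22; c2=13
x=0: even, res = (-22)-0 = -22; c2=14
res-c2 = (-22)-14 = -36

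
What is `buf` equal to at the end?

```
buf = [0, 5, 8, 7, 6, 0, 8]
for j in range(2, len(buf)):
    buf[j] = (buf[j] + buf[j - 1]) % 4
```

j=2: buf[2] = (8+5)%4 = 1 → [0, 5, 1, 7, 6, 0, 8]
j=3: buf[3] = (7+1)%4 = 0 → [0, 5, 1, 0, 6, 0, 8]
j=4: buf[4] = (6+0)%4 = 2 → [0, 5, 1, 0, 2, 0, 8]
j=5: buf[5] = (0+2)%4 = 2 → [0, 5, 1, 0, 2, 2, 8]
j=6: buf[6] = (8+2)%4 = 2 → [0, 5, 1, 0, 2, 2, 2]

[0, 5, 1, 0, 2, 2, 2]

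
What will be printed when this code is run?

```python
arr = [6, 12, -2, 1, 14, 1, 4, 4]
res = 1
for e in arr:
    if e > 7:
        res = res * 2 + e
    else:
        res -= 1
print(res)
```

31

e=6: not >7, res = 1-1 = 0
e=12: >7, res = 0*2+12 = 12
e=-2: not >7, res = 12-1 = 11
e=1: not >7, res = 11-1 = 10
e=14: >7, res = 10*2+14 = 34
e=1: not >7, res = 34-1 = 33
e=4: not >7, res = 33-1 = 32
e=4: not >7, res = 32-1 = 31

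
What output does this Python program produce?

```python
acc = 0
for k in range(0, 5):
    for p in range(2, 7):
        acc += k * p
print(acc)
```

200

k=0,p=2: acc = 0+0 = 0
k=0,p=3: acc = 0+0 = 0
k=0,p=4: acc = 0+0 = 0
k=0,p=5: acc = 0+0 = 0
k=0,p=6: acc = 0+0 = 0
k=1,p=2: acc = 0+2 = 2
k=1,p=3: acc = 2+3 = 5
k=1,p=4: acc = 5+4 = 9
k=1,p=5: acc = 9+5 = 14
k=1,p=6: acc = 14+6 = 20
k=2,p=2: acc = 20+4 = 24
k=2,p=3: acc = 24+6 = 30
k=2,p=4: acc = 30+8 = 38
k=2,p=5: acc = 38+10 = 48
k=2,p=6: acc = 48+12 = 60
k=3,p=2: acc = 60+6 = 66
k=3,p=3: acc = 66+9 = 75
k=3,p=4: acc = 75+12 = 87
k=3,p=5: acc = 87+15 = 102
k=3,p=6: acc = 102+18 = 120
k=4,p=2: acc = 120+8 = 128
k=4,p=3: acc = 128+12 = 140
k=4,p=4: acc = 140+16 = 156
k=4,p=5: acc = 156+20 = 176
k=4,p=6: acc = 176+24 = 200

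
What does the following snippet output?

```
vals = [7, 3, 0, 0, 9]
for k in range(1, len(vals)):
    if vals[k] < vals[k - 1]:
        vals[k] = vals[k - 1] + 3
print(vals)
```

[7, 10, 13, 16, 19]

k=1: 3<7, vals[1] = 7+3 = 10 → [7, 10, 0, 0, 9]
k=2: 0<10, vals[2] = 10+3 = 13 → [7, 10, 13, 0, 9]
k=3: 0<13, vals[3] = 13+3 = 16 → [7, 10, 13, 16, 9]
k=4: 9<16, vals[4] = 16+3 = 19 → [7, 10, 13, 16, 19]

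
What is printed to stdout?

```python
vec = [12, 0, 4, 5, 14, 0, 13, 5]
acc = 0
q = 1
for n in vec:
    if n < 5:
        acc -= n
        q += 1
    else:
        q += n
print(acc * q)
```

n=12: not <5; q=13
n=0: <5, acc = 0-0 = 0; q=14
n=4: <5, acc = 0-4 = -4; q=15
n=5: not <5; q=20
n=14: not <5; q=34
n=0: <5, acc = (-4)-0 = -4; q=35
n=13: not <5; q=48
n=5: not <5; q=53
acc*q = (-4)*53 = -212

-212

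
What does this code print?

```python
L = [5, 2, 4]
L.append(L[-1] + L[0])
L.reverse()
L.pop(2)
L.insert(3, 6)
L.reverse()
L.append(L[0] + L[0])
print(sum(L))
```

append L[-1]+L[0] = 4+5 = 9 → [5, 2, 4, 9]
reverse → [9, 4, 2, 5]
pop(2) removes 2 → [9, 4, 5]
insert 6 at 3 → [9, 4, 5, 6]
reverse → [6, 5, 4, 9]
append L[0]+L[0] = 6+6 = 12 → [6, 5, 4, 9, 12]
sum = 36

36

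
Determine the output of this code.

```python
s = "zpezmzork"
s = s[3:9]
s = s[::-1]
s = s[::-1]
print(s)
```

zmzork

slice [3:9] → 'zmzork'
reverse → 'krozmz'
reverse → 'zmzork'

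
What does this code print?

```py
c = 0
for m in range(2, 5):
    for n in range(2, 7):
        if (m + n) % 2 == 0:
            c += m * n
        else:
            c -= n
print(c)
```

m=2,n=2: even sum, c = 0+4 = 4
m=2,n=3: odd sum, c = 4-3 = 1
m=2,n=4: even sum, c = 1+8 = 9
m=2,n=5: odd sum, c = 9-5 = 4
m=2,n=6: even sum, c = 4+12 = 16
m=3,n=2: odd sum, c = 16-2 = 14
m=3,n=3: even sum, c = 14+9 = 23
m=3,n=4: odd sum, c = 23-4 = 19
m=3,n=5: even sum, c = 19+15 = 34
m=3,n=6: odd sum, c = 34-6 = 28
m=4,n=2: even sum, c = 28+8 = 36
m=4,n=3: odd sum, c = 36-3 = 33
m=4,n=4: even sum, c = 33+16 = 49
m=4,n=5: odd sum, c = 49-5 = 44
m=4,n=6: even sum, c = 44+24 = 68

68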